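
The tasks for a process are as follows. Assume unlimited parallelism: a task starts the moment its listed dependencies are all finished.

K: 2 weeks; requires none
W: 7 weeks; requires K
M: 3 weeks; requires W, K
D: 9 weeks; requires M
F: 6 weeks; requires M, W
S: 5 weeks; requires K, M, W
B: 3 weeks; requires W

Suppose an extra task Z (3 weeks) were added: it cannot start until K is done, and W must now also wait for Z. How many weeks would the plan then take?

24

Originally the plan takes 21 weeks.
With Z inserted, W now waits for max(K, Z).
New critical path: K→Z→W→M→D = 2+3+7+3+9 = 24 ⇒ 24 weeks.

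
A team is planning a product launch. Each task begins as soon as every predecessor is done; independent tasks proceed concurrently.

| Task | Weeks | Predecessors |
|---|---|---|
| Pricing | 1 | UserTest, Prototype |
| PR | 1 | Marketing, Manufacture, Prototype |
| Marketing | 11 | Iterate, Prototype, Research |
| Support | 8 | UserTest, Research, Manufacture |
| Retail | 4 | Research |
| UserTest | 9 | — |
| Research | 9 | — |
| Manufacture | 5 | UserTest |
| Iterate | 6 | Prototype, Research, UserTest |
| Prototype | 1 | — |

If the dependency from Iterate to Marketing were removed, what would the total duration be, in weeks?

22

Before: longest chain Research→Iterate→Marketing→PR = 9+6+11+1 = 27, finish 27.
Without Iterate→Marketing, Marketing's earliest start moves from 15 to 9.
After: UserTest→Manufacture→Support = 9+5+8 = 22 → 22 weeks.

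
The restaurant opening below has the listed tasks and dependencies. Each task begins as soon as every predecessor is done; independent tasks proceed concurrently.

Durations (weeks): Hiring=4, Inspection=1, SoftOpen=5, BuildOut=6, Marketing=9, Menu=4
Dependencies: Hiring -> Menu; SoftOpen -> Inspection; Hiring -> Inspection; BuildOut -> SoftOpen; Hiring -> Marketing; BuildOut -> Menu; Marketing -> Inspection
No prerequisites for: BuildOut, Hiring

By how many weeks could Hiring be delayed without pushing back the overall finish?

Critical path: Hiring→Marketing→Inspection = 4+9+1 = 14, so the finish is 14 weeks.
Longest path through Hiring: 14 weeks (earliest finish 4, latest finish 4).
Slack of Hiring = 0 − 0 = 0 weeks.

0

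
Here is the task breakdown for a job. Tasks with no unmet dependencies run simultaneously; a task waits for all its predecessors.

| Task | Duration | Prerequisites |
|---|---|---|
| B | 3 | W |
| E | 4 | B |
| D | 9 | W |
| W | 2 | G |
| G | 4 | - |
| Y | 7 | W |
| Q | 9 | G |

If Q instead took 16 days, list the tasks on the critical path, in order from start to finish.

G, Q

As given, the longest chain is G→W→D = 4+2+9 = 15, so the finish is 15 days.
Q is off the critical path — its longest chain is 13 days, giving 2 of slack.
The binding chain switches to G→Q = 4+16 = 20; finish 20 days.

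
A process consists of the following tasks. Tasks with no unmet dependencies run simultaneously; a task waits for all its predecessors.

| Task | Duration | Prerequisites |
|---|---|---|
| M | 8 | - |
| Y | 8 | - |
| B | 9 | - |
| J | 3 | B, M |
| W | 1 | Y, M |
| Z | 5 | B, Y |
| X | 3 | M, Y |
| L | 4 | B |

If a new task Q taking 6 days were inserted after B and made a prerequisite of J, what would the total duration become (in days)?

18

Originally the schedule takes 14 days.
With Q inserted, J now waits for max(B, M, Q).
New critical path: B→Q→J = 9+6+3 = 18 ⇒ 18 days.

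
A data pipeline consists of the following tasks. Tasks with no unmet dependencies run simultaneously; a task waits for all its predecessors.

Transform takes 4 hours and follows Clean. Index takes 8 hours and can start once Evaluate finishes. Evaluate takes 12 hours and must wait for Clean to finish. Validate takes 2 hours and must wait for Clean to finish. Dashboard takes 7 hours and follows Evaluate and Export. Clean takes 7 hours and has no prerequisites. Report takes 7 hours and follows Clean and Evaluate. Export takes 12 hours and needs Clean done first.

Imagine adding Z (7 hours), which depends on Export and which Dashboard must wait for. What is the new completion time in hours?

Originally the data pipeline takes 27 hours.
With Z inserted, Dashboard now waits for max(Evaluate, Export, Z).
New critical path: Clean→Export→Z→Dashboard = 7+12+7+7 = 33 ⇒ 33 hours.

33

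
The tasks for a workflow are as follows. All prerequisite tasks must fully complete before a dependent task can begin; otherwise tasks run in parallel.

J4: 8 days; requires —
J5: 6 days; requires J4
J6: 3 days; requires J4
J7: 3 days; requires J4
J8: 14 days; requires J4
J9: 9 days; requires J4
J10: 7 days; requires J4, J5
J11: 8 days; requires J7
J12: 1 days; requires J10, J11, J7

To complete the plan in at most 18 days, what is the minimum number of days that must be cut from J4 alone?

4

Current finish: 22 days; target: 18.
J4 is on every critical path, so each day cut from J4 cuts the finish by one (this holds down to a finish of 15).
Need 22 − 18 = 4 days off J4 → J4 becomes 4 days, finish becomes 18.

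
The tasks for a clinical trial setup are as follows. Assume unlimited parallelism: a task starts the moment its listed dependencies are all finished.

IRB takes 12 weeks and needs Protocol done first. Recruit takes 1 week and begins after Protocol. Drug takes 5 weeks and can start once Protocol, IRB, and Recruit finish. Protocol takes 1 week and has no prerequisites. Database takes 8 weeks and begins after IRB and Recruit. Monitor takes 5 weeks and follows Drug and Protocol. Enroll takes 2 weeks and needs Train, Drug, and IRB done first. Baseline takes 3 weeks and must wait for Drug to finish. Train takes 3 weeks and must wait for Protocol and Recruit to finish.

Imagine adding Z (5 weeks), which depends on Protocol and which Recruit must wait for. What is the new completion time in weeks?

23

Originally the clinical trial setup takes 23 weeks.
With Z inserted, Recruit now waits for max(Protocol, Z).
New critical path: Protocol→IRB→Drug→Monitor = 1+12+5+5 = 23 ⇒ 23 weeks.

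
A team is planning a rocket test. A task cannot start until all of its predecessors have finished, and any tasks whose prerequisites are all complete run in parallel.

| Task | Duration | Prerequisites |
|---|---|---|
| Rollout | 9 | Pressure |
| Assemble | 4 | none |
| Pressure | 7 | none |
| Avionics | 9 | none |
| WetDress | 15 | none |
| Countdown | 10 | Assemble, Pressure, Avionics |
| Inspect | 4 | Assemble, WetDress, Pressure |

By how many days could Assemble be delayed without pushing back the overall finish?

5

The longest chain is Avionics→Countdown = 9+10 = 19; overall finish 19 days.
Longest path through Assemble: 14 days (earliest finish 4, latest finish 9).
Float = 19 − 14 = 5.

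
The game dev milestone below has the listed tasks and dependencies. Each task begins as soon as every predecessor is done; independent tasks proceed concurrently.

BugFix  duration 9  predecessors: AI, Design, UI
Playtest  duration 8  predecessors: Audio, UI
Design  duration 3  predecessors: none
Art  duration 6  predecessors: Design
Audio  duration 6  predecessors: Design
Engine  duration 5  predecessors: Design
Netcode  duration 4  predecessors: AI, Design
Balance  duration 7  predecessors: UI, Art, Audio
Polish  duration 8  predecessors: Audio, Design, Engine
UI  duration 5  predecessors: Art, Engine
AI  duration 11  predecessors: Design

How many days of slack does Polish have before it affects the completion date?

The longest chain is Design→Art→UI→BugFix = 3+6+5+9 = 23; overall finish 23 days.
Polish finishes as early as 17 and must finish by 23.
So Polish can slip 23 − 17 = 6 days.

6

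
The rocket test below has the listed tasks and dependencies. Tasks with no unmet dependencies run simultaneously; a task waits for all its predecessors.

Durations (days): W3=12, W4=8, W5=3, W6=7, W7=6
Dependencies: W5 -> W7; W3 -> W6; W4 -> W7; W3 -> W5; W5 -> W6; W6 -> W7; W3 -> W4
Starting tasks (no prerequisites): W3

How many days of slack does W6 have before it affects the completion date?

0

The longest chain is W3→W5→W6→W7 = 12+3+7+6 = 28; overall finish 28 days.
Longest path through W6: 28 days (earliest finish 22, latest finish 22).
Slack of W6 = 15 − 15 = 0 days.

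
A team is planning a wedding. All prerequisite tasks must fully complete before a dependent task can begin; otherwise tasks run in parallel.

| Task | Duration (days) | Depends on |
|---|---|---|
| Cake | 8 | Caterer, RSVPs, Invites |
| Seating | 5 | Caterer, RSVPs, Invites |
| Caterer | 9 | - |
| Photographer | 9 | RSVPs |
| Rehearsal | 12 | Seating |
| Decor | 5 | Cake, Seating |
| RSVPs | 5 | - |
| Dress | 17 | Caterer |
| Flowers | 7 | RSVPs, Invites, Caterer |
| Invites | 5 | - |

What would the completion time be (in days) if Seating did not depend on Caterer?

Original critical path: Caterer→Dress = 9+17 = 26 ⇒ 26 days.
Without Caterer→Seating, Seating's earliest start moves from 9 to 5.
New critical path: Caterer→Dress = 9+17 = 26 ⇒ 26 days.

26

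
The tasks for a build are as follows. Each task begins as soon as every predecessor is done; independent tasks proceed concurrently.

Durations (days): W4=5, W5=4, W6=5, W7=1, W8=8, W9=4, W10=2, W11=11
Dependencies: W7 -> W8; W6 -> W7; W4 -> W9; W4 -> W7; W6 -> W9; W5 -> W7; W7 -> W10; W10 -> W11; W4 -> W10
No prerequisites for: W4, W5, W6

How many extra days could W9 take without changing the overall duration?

10

The longest chain is W4→W7→W10→W11 = 5+1+2+11 = 19; overall finish 19 days.
W9 finishes as early as 9 and must finish by 19.
Slack of W9 = 15 − 5 = 10 days.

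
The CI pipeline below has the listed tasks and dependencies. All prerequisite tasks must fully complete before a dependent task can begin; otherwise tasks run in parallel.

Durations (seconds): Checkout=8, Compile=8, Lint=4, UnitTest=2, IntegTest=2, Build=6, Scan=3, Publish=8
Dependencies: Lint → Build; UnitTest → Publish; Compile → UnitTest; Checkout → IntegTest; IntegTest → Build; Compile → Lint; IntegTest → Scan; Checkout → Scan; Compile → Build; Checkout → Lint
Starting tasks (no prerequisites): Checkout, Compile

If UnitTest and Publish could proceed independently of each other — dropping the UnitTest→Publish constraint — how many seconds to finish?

18

Before: longest chain Checkout→Lint→Build = 8+4+6 = 18, finish 18.
Without UnitTest→Publish, Publish's earliest start moves from 10 to 0.
New critical path: Checkout→Lint→Build = 8+4+6 = 18 ⇒ 18 seconds.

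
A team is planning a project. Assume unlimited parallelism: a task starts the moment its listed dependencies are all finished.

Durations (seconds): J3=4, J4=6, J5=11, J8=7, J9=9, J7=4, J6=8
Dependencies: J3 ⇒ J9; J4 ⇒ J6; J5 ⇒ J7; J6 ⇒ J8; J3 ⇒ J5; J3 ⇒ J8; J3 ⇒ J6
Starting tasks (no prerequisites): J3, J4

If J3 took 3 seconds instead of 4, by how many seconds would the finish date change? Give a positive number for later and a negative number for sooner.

0

The binding path is J4→J6→J8 = 6+8+7 = 21; finish at 21 seconds.
J3 has 2 seconds of float (longest path through it is 19).
No other chain overtakes it, so the finish is 21 seconds.
Change in finish: 21 − 21 = +0 seconds.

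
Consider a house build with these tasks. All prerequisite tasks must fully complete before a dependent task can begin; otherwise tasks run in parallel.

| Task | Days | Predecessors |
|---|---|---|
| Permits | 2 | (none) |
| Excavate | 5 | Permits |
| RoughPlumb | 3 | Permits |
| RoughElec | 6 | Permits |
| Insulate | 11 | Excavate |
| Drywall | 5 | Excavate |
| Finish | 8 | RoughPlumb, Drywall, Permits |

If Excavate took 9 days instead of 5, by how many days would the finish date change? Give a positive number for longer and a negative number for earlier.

Baseline: Permits→Excavate→Drywall→Finish = 2+5+5+8 = 20 → 20 days.
Excavate is on the critical path; changing it to 9 makes that path 24 days.
The critical path is still Permits→Excavate→Drywall→Finish; finish is now 24 days.
Change in finish: 24 − 20 = +4 days.

4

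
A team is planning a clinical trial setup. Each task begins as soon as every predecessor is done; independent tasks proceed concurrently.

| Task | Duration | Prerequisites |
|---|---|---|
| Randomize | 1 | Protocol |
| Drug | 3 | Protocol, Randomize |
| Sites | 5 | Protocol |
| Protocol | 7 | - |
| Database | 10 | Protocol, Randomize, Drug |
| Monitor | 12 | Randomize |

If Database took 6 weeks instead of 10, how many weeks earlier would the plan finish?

Baseline: Protocol→Randomize→Drug→Database = 7+1+3+10 = 21 → 21 weeks.
Database lies on that path, so at 6 weeks the path becomes 17 weeks.
New critical path: Protocol→Randomize→Monitor = 7+1+12 = 20 ⇒ 20 weeks.
Change in finish: 20 − 21 = -1 weeks.

1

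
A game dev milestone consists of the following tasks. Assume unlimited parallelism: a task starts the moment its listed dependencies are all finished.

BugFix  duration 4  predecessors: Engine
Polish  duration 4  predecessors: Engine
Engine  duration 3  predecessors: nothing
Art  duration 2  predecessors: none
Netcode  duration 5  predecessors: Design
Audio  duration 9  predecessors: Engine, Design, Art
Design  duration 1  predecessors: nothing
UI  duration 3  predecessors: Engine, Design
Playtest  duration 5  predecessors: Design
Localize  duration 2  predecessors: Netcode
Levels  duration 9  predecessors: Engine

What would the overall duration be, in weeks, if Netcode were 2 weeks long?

12

The binding path is Engine→Levels = 3+9 = 12; finish at 12 weeks.
Netcode is off the critical path — its longest chain is 8 weeks, giving 4 of slack.
No other chain overtakes it, so the finish is 12 weeks.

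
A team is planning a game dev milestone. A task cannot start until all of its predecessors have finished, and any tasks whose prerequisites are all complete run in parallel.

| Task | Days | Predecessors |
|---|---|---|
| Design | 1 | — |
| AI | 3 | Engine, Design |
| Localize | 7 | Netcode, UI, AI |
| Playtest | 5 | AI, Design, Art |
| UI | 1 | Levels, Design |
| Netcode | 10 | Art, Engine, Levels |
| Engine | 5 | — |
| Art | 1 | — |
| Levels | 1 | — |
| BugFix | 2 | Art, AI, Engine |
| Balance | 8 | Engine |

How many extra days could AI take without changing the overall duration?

Critical path: Engine→Netcode→Localize = 5+10+7 = 22, so the finish is 22 days.
The longest chain containing AI totals 15 days.
Float = 22 − 15 = 7.

7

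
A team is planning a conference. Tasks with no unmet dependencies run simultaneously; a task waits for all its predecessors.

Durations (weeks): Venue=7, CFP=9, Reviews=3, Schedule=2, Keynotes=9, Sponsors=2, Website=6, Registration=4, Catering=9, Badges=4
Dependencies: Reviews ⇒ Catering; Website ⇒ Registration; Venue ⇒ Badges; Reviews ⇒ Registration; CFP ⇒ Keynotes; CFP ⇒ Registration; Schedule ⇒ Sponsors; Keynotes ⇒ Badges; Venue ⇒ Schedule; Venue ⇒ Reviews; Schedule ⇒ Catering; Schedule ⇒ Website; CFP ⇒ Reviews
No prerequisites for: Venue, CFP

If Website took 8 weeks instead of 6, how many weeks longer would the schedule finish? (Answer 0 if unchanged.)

Baseline: CFP→Keynotes→Badges = 9+9+4 = 22 → 22 weeks.
The longest path through Website is only 19 weeks, so Website has float 3.
That remains the longest chain; total 22 weeks.
Change in finish: 22 − 22 = +0 weeks.

0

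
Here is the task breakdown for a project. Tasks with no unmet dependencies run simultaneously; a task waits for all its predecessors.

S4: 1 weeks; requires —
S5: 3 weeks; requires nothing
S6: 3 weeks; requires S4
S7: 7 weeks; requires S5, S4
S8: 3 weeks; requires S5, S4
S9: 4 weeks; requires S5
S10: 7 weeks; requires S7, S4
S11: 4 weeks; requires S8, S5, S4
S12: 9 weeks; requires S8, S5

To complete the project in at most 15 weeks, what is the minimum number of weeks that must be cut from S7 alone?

Current finish: 17 weeks; target: 15.
S7 is on every critical path, so each week cut from S7 cuts the finish by one (this holds down to a finish of 15).
Need 17 − 15 = 2 weeks off S7 → S7 becomes 5 weeks, finish becomes 15.

2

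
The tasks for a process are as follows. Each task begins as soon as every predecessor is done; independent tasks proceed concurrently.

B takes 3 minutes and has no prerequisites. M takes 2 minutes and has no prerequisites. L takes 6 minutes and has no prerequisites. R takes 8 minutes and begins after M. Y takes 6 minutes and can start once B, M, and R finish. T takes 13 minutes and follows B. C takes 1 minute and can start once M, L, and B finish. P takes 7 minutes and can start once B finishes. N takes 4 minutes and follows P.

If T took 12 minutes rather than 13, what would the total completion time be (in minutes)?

Actual critical path: B→T = 3+13 = 16 ⇒ 16 minutes.
T lies on that path, so at 12 minutes the path becomes 15 minutes.
New critical path: M→R→Y = 2+8+6 = 16 ⇒ 16 minutes.

16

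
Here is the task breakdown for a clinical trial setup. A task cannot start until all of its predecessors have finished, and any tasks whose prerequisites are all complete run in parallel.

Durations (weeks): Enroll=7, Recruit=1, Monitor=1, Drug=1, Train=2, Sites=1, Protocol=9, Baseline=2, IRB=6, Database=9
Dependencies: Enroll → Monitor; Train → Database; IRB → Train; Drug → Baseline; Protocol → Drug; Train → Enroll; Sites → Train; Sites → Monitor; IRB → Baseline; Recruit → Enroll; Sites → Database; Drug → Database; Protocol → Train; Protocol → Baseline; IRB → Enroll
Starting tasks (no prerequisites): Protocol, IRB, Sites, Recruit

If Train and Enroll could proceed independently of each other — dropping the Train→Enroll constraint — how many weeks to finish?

With the dependency in place, Protocol→Train→Database = 9+2+9 = 20 sets the finish at 20 weeks.
Without Train→Enroll, Enroll's earliest start moves from 11 to 6.
The longest chain is now Protocol→Train→Database = 9+2+9 = 20, so the job takes 20 weeks.

20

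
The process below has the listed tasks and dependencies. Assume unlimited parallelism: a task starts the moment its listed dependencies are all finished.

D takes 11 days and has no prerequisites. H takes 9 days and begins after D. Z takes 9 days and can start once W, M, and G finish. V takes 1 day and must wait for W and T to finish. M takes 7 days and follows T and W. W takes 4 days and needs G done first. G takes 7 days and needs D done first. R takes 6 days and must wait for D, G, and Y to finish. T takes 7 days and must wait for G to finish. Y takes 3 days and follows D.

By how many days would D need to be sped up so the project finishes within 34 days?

7

Current finish: 41 days; target: 34.
D is on every critical path, so each day cut from D cuts the finish by one (this holds down to a finish of 31).
Need 41 − 34 = 7 days off D → D becomes 4 days, finish becomes 34.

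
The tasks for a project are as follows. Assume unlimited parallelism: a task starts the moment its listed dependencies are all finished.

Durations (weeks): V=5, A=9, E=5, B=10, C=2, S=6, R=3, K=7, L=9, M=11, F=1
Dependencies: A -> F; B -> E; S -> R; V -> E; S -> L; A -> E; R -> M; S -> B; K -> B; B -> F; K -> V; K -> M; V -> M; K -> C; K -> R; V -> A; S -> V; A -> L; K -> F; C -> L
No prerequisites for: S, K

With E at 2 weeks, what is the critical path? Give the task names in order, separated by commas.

K, V, A, L

Baseline: K→V→A→L = 7+5+9+9 = 30 → 30 weeks.
E has 4 weeks of float (longest path through it is 26).
No other chain overtakes it, so the finish is 30 weeks.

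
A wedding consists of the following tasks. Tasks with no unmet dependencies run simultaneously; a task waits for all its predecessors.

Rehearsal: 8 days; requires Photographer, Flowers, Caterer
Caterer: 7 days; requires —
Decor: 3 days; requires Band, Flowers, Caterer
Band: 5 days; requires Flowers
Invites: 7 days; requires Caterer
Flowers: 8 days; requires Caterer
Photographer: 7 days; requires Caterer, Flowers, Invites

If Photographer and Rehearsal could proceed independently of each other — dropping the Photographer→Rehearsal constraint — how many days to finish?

23

With the dependency in place, Caterer→Flowers→Photographer→Rehearsal = 7+8+7+8 = 30 sets the finish at 30 days.
Without Photographer→Rehearsal, Rehearsal's earliest start moves from 22 to 15.
The longest chain is now Caterer→Flowers→Band→Decor = 7+8+5+3 = 23, so the project takes 23 days.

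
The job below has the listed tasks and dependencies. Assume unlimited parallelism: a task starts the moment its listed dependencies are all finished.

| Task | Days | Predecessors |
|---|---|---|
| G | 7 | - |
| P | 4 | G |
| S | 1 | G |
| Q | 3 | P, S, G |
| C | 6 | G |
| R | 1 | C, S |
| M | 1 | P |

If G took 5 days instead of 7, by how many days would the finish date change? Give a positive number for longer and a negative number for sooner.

-2

Actual critical path: G→P→Q = 7+4+3 = 14 ⇒ 14 days.
Since G is critical, the -2 change carries straight to that chain (now 12 days).
That remains the longest chain; total 12 days.
Change in finish: 12 − 14 = -2 days.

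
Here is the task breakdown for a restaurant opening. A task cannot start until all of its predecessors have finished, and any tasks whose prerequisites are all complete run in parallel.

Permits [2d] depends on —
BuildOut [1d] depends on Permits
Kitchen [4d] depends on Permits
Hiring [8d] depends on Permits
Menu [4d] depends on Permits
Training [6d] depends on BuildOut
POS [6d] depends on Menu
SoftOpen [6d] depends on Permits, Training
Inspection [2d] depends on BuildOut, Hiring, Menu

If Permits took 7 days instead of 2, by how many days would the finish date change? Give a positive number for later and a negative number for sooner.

5

Baseline: Permits→BuildOut→Training→SoftOpen = 2+1+6+6 = 15 → 15 days.
Since Permits is critical, the +5 change carries straight to that chain (now 20 days).
The critical path is still Permits→BuildOut→Training→SoftOpen; finish is now 20 days.
Change in finish: 20 − 15 = +5 days.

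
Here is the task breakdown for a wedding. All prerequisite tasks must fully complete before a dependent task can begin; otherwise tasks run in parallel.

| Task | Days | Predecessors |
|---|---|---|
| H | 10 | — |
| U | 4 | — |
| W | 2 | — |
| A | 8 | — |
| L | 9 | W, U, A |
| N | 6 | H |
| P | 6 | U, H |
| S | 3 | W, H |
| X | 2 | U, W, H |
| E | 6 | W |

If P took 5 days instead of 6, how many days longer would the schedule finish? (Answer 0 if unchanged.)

Actual critical path: A→L = 8+9 = 17 ⇒ 17 days.
The longest path through P is only 16 days, so P has float 1.
That remains the longest chain; total 17 days.
Change in finish: 17 − 17 = +0 days.

0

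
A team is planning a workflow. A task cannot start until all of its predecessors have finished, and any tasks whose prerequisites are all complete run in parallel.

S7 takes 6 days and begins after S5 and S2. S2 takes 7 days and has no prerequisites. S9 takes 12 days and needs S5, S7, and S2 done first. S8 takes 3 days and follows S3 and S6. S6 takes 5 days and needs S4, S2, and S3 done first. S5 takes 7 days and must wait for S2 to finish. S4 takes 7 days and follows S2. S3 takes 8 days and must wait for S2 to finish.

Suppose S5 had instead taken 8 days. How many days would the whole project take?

Critical path before the change: S2→S5→S7→S9 = 7+7+6+12 = 32 giving 32 days.
S5 is on the critical path; changing it to 8 makes that path 33 days.
That remains the longest chain; total 33 days.

33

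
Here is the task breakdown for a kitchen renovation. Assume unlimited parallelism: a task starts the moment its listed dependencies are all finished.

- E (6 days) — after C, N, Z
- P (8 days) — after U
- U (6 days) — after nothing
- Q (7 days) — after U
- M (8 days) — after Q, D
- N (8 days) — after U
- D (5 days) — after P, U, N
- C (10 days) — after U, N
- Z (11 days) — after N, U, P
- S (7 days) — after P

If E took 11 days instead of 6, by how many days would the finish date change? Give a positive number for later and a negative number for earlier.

5

As given, the longest chain is U→P→Z→E = 6+8+11+6 = 31, so the finish is 31 days.
E lies on that path, so at 11 days the path becomes 36 days.
No other chain overtakes it, so the finish is 36 days.
Change in finish: 36 − 31 = +5 days.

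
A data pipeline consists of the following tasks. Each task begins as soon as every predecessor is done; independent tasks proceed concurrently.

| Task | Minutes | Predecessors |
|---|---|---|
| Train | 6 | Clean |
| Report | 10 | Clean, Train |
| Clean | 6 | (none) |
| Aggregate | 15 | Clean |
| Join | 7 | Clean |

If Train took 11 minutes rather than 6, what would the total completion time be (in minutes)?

The binding path is Clean→Train→Report = 6+6+10 = 22; finish at 22 minutes.
Train is on the critical path; changing it to 11 makes that path 27 minutes.
No other chain overtakes it, so the finish is 27 minutes.

27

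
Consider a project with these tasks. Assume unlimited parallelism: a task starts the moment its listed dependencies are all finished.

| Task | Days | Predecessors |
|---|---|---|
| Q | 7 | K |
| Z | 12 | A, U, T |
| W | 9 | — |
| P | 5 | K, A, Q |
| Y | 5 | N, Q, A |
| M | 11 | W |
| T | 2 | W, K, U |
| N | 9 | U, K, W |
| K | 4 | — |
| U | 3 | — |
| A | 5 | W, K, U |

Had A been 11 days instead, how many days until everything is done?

32

Critical path before the change: W→A→Z = 9+5+12 = 26 giving 26 days.
A is on the critical path; changing it to 11 makes that path 32 days.
That remains the longest chain; total 32 days.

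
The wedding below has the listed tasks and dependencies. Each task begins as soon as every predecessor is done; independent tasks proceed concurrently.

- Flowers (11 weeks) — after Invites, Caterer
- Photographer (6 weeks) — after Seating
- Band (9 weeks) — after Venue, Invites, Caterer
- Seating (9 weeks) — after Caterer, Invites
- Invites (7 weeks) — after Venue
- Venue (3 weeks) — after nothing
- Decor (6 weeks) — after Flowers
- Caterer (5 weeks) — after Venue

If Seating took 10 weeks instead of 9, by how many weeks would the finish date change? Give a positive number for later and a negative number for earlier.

0

As given, the longest chain is Venue→Invites→Flowers→Decor = 3+7+11+6 = 27, so the finish is 27 weeks.
Seating is off the critical path — its longest chain is 25 weeks, giving 2 of slack.
No other chain overtakes it, so the finish is 27 weeks.
Change in finish: 27 − 27 = +0 weeks.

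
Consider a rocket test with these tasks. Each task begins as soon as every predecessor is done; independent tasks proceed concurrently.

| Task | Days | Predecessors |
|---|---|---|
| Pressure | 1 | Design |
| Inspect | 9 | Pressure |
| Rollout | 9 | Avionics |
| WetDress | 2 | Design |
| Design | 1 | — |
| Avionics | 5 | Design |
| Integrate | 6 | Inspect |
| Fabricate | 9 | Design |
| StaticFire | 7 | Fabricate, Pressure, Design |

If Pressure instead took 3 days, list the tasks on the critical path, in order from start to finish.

Baseline: Design→Pressure→Inspect→Integrate = 1+1+9+6 = 17 → 17 days.
Since Pressure is critical, the +2 change carries straight to that chain (now 19 days).
The critical path is still Design→Pressure→Inspect→Integrate; finish is now 19 days.

Design, Pressure, Inspect, Integrate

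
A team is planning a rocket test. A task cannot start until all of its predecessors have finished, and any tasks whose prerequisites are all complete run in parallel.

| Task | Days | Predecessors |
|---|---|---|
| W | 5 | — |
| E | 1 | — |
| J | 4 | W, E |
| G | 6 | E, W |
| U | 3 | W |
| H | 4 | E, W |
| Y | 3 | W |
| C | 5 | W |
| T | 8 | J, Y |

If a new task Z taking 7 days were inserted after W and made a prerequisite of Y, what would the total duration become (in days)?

23

Originally the job takes 17 days.
With Z inserted, Y now waits for max(W, Z).
New critical path: W→Z→Y→T = 5+7+3+8 = 23 ⇒ 23 days.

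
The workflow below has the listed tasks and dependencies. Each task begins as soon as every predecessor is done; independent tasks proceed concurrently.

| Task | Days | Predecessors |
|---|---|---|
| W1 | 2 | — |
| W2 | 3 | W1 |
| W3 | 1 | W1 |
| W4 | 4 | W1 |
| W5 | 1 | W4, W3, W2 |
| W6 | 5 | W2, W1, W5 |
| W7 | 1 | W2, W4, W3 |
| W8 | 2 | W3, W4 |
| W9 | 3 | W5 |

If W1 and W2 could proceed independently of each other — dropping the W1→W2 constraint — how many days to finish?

12

Original critical path: W1→W4→W5→W6 = 2+4+1+5 = 12 ⇒ 12 days.
Without W1→W2, W2's earliest start moves from 2 to 0.
New critical path: W1→W4→W5→W6 = 2+4+1+5 = 12 ⇒ 12 days.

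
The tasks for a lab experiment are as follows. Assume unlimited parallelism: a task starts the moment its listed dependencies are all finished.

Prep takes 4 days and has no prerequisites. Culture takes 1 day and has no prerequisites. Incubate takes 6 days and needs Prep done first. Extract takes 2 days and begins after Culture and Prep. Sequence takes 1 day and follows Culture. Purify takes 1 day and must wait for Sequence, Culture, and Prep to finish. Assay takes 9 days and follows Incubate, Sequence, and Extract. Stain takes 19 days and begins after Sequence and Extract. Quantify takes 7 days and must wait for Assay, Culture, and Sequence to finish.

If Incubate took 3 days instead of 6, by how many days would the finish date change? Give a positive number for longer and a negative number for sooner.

-1

Baseline: Prep→Incubate→Assay→Quantify = 4+6+9+7 = 26 → 26 days.
Incubate is on the critical path; changing it to 3 makes that path 23 days.
The binding chain switches to Prep→Extract→Stain = 4+2+19 = 25; finish 25 days.
Change in finish: 25 − 26 = -1 days.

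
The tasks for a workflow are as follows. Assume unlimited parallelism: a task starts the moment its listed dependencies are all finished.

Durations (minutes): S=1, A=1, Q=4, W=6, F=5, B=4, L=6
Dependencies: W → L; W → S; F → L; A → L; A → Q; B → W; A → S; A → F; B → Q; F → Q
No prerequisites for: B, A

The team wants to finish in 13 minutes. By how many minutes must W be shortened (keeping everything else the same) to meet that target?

3

Current finish: 16 minutes; target: 13.
W is on every critical path, so each minute cut from W cuts the finish by one (this holds down to a finish of 12).
Need 16 − 13 = 3 minutes off W → W becomes 3 minutes, finish becomes 13.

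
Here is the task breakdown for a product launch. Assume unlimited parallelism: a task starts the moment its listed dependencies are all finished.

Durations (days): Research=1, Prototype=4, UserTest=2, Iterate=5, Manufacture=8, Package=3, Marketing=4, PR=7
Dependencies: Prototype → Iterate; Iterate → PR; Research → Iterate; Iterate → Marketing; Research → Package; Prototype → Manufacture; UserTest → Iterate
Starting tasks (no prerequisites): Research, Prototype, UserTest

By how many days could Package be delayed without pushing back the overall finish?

12

Critical path: Prototype→Iterate→PR = 4+5+7 = 16, so the finish is 16 days.
Longest path through Package: 4 days (earliest finish 4, latest finish 16).
So Package can slip 16 − 4 = 12 days.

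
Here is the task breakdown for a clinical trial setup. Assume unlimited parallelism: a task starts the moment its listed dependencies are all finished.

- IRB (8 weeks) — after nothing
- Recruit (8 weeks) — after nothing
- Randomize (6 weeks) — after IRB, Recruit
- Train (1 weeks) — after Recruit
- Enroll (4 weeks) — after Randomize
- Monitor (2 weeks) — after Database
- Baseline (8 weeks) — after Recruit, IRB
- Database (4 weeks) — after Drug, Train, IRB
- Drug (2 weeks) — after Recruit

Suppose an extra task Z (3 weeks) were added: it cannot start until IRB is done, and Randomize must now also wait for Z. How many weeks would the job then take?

Originally the job takes 18 weeks.
With Z inserted, Randomize now waits for max(IRB, Recruit, Z).
New critical path: IRB→Z→Randomize→Enroll = 8+3+6+4 = 21 ⇒ 21 weeks.

21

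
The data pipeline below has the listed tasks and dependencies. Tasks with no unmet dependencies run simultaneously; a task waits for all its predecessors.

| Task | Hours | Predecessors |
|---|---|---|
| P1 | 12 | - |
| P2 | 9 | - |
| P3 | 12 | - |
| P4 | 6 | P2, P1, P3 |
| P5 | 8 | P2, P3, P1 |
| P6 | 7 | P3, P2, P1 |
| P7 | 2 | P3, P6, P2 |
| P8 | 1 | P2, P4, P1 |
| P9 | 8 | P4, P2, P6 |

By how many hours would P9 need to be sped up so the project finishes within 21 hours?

Current finish: 27 hours; target: 21.
P9 is on every critical path, so each hour cut from P9 cuts the finish by one (this holds down to a finish of 21).
Need 27 − 21 = 6 hours off P9 → P9 becomes 2 hours, finish becomes 21.

6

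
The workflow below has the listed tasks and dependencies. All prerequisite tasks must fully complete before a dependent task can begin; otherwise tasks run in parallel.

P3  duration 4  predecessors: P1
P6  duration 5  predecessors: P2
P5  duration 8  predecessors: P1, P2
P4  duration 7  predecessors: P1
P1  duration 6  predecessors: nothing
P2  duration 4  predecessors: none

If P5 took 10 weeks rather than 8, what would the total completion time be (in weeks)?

16

The binding path is P1→P5 = 6+8 = 14; finish at 14 weeks.
P5 is on the critical path; changing it to 10 makes that path 16 weeks.
The critical path is still P1→P5; finish is now 16 weeks.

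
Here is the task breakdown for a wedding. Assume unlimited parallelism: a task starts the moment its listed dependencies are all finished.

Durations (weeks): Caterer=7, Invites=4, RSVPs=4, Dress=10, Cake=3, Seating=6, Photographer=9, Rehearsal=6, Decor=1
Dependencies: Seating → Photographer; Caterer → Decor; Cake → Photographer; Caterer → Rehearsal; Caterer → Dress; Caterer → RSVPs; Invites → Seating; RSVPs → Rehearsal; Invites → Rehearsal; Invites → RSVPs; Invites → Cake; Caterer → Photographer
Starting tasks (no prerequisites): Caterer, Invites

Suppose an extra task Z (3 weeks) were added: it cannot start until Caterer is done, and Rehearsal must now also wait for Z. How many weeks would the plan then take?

Originally the plan takes 19 weeks.
With Z inserted, Rehearsal now waits for max(Invites, Caterer, RSVPs, Z).
New critical path: Invites→Seating→Photographer = 4+6+9 = 19 ⇒ 19 weeks.

19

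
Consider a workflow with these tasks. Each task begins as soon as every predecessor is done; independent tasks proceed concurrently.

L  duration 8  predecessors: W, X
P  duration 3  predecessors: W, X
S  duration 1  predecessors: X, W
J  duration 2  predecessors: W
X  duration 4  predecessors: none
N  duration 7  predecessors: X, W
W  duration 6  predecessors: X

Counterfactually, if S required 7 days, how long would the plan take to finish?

18

Critical path before the change: X→W→L = 4+6+8 = 18 giving 18 days.
S is off the critical path — its longest chain is 11 days, giving 7 of slack.
No other chain overtakes it, so the finish is 18 days.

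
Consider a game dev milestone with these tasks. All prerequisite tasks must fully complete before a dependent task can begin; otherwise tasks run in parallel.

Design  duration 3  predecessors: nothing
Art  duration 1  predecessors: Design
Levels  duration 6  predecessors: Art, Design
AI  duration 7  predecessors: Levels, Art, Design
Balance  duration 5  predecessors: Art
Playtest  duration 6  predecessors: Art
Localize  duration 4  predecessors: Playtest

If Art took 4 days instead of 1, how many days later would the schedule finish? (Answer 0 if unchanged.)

Baseline: Design→Art→Levels→AI = 3+1+6+7 = 17 → 17 days.
Art is on the critical path; changing it to 4 makes that path 20 days.
That remains the longest chain; total 20 days.
Change in finish: 20 − 17 = +3 days.

3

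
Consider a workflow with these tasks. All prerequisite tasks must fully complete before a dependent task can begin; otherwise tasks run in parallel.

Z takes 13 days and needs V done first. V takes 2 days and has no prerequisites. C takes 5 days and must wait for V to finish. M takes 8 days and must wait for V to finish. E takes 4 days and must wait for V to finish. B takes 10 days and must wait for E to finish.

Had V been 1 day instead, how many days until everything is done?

15

The binding path is V→E→B = 2+4+10 = 16; finish at 16 days.
V lies on that path, so at 1 day the path becomes 15 days.
That remains the longest chain; total 15 days.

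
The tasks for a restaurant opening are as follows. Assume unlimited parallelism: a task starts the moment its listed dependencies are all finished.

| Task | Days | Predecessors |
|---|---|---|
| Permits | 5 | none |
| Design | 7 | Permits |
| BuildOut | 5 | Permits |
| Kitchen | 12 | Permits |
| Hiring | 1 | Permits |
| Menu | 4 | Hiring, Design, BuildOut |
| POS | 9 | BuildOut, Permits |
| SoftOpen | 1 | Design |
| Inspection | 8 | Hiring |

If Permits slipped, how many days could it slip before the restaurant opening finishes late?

0

Permits→BuildOut→POS = 5+5+9 = 19 sets the makespan at 19 days.
Longest path through Permits: 19 days (earliest finish 5, latest finish 5).
So Permits can slip 5 − 5 = 0 days.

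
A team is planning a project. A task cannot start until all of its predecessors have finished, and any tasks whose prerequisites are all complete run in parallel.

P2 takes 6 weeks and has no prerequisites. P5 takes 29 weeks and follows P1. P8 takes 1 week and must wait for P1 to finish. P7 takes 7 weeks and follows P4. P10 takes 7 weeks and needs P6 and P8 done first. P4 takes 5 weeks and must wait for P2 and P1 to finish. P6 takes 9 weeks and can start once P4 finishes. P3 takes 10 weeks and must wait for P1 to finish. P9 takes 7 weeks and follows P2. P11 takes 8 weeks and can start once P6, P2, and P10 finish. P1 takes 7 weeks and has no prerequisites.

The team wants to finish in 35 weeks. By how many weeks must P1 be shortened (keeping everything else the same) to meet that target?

1

Current finish: 36 weeks; target: 35.
P1 is on every critical path, so each week cut from P1 cuts the finish by one (this holds down to a finish of 35).
Need 36 − 35 = 1 week off P1 → P1 becomes 6 weeks, finish becomes 35.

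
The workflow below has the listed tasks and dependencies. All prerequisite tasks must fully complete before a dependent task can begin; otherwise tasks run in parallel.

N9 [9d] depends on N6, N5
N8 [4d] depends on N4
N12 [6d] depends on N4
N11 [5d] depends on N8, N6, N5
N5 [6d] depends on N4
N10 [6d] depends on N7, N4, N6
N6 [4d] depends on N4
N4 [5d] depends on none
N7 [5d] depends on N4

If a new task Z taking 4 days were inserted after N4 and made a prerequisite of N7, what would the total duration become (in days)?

Originally the job takes 20 days.
With Z inserted, N7 now waits for max(N4, Z).
New critical path: N4→Z→N7→N10 = 5+4+5+6 = 20 ⇒ 20 days.

20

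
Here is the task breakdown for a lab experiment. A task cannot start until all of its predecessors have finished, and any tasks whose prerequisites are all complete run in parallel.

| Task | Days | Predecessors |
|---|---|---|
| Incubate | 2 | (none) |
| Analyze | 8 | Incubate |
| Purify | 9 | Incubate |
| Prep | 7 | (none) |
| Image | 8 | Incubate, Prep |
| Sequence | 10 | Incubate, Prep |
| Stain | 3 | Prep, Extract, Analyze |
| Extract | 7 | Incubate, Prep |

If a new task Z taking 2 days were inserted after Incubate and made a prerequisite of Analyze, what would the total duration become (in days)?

17

Originally the lab experiment takes 17 days.
With Z inserted, Analyze now waits for max(Incubate, Z).
New critical path: Prep→Extract→Stain = 7+7+3 = 17 ⇒ 17 days.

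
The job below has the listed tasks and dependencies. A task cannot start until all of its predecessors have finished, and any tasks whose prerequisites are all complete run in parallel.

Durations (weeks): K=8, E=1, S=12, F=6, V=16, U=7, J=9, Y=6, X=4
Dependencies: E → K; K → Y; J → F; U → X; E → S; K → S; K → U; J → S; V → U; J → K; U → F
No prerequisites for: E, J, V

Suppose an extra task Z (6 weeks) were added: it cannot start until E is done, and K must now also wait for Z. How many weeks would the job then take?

Originally the job takes 30 weeks.
With Z inserted, K now waits for max(E, J, Z).
New critical path: J→K→U→F = 9+8+7+6 = 30 ⇒ 30 weeks.

30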